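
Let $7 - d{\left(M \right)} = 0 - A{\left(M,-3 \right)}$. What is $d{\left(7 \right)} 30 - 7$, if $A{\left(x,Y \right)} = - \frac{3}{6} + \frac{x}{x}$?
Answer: $218$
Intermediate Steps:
$A{\left(x,Y \right)} = \frac{1}{2}$ ($A{\left(x,Y \right)} = \left(-3\right) \frac{1}{6} + 1 = - \frac{1}{2} + 1 = \frac{1}{2}$)
$d{\left(M \right)} = \frac{15}{2}$ ($d{\left(M \right)} = 7 - \left(0 - \frac{1}{2}\right) = 7 - - \frac{1}{2} = 7 + \frac{1}{2} = \frac{15}{2}$)
$d{\left(7 \right)} 30 - 7 = \frac{15}{2} \cdot 30 - 7 = 225 - 7 = 218$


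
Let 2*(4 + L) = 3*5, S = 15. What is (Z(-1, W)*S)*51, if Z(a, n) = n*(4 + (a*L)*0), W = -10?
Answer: -30600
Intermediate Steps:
L = 7/2 (L = -4 + (3*5)/2 = -4 + (½)*15 = -4 + 15/2 = 7/2 ≈ 3.5000)
Z(a, n) = 4*n (Z(a, n) = n*(4 + (a*(7/2))*0) = n*(4 + (7*a/2)*0) = n*(4 + 0) = n*4 = 4*n)
(Z(-1, W)*S)*51 = ((4*(-10))*15)*51 = -40*15*51 = -600*51 = -30600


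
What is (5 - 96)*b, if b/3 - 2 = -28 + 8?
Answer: 4914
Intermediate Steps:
b = -54 (b = 6 + 3*(-28 + 8) = 6 + 3*(-20) = 6 - 60 = -54)
(5 - 96)*b = (5 - 96)*(-54) = -91*(-54) = 4914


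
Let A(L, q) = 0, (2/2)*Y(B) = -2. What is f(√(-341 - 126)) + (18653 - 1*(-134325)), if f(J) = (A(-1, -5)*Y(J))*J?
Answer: 152978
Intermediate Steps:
Y(B) = -2
f(J) = 0 (f(J) = (0*(-2))*J = 0*J = 0)
f(√(-341 - 126)) + (18653 - 1*(-134325)) = 0 + (18653 - 1*(-134325)) = 0 + (18653 + 134325) = 0 + 152978 = 152978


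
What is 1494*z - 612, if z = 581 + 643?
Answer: 1828044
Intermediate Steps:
z = 1224
1494*z - 612 = 1494*1224 - 612 = 1828656 - 612 = 1828044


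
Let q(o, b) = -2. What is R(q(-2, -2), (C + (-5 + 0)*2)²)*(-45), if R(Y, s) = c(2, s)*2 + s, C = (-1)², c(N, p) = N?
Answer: -3825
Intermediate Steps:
C = 1
R(Y, s) = 4 + s (R(Y, s) = 2*2 + s = 4 + s)
R(q(-2, -2), (C + (-5 + 0)*2)²)*(-45) = (4 + (1 + (-5 + 0)*2)²)*(-45) = (4 + (1 - 5*2)²)*(-45) = (4 + (1 - 10)²)*(-45) = (4 + (-9)²)*(-45) = (4 + 81)*(-45) = 85*(-45) = -3825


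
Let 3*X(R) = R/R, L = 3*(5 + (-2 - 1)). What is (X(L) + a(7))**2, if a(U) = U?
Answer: 484/9 ≈ 53.778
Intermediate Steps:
L = 6 (L = 3*(5 - 3) = 3*2 = 6)
X(R) = 1/3 (X(R) = (R/R)/3 = (1/3)*1 = 1/3)
(X(L) + a(7))**2 = (1/3 + 7)**2 = (22/3)**2 = 484/9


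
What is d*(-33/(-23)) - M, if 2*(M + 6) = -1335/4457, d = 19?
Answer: 6849915/205022 ≈ 33.411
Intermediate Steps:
M = -54819/8914 (M = -6 + (-1335/4457)/2 = -6 + (-1335*1/4457)/2 = -6 + (½)*(-1335/4457) = -6 - 1335/8914 = -54819/8914 ≈ -6.1498)
d*(-33/(-23)) - M = 19*(-33/(-23)) - 1*(-54819/8914) = 19*(-33*(-1/23)) + 54819/8914 = 19*(33/23) + 54819/8914 = 627/23 + 54819/8914 = 6849915/205022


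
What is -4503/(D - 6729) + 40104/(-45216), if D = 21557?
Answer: -1385885/1163998 ≈ -1.1906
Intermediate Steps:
-4503/(D - 6729) + 40104/(-45216) = -4503/(21557 - 6729) + 40104/(-45216) = -4503/14828 + 40104*(-1/45216) = -4503*1/14828 - 557/628 = -4503/14828 - 557/628 = -1385885/1163998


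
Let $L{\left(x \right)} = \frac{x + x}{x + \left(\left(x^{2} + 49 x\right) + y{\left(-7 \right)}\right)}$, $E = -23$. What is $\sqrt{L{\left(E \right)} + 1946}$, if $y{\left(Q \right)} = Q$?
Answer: $\frac{\sqrt{191875038}}{314} \approx 44.114$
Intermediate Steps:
$L{\left(x \right)} = \frac{2 x}{-7 + x^{2} + 50 x}$ ($L{\left(x \right)} = \frac{x + x}{x - \left(7 - x^{2} - 49 x\right)} = \frac{2 x}{x + \left(-7 + x^{2} + 49 x\right)} = \frac{2 x}{-7 + x^{2} + 50 x}$)
$\sqrt{L{\left(E \right)} + 1946} = \sqrt{2 \left(-23\right) \frac{1}{-7 + \left(-23\right)^{2} + 50 \left(-23\right)} + 1946} = \sqrt{2 \left(-23\right) \frac{1}{-7 + 529 - 1150} + 1946} = \sqrt{2 \left(-23\right) \frac{1}{-628} + 1946} = \sqrt{2 \left(-23\right) \left(- \frac{1}{628}\right) + 1946} = \sqrt{\frac{23}{314} + 1946} = \sqrt{\frac{611067}{314}} = \frac{\sqrt{191875038}}{314}$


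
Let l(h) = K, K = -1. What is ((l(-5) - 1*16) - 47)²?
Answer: 4096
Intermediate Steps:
l(h) = -1
((l(-5) - 1*16) - 47)² = ((-1 - 1*16) - 47)² = ((-1 - 16) - 47)² = (-17 - 47)² = (-64)² = 4096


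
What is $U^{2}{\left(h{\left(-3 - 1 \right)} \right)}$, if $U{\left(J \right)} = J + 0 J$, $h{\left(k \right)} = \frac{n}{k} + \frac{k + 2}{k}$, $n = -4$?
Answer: $\frac{9}{4} \approx 2.25$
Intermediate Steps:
$h{\left(k \right)} = - \frac{4}{k} + \frac{2 + k}{k}$ ($h{\left(k \right)} = - \frac{4}{k} + \frac{k + 2}{k} = - \frac{4}{k} + \frac{2 + k}{k}$)
$U{\left(J \right)} = J$ ($U{\left(J \right)} = J + 0 = J$)
$U^{2}{\left(h{\left(-3 - 1 \right)} \right)} = \left(\frac{-2 - 4}{-3 - 1}\right)^{2} = \left(\frac{-2 - 4}{-4}\right)^{2} = \left(\left(- \frac{1}{4}\right) \left(-6\right)\right)^{2} = \left(\frac{3}{2}\right)^{2} = \frac{9}{4}$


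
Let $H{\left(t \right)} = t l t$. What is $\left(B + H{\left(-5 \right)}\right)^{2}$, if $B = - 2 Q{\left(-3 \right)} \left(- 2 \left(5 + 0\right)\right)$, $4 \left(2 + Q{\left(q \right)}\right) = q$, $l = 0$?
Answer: $3025$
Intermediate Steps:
$Q{\left(q \right)} = -2 + \frac{q}{4}$
$H{\left(t \right)} = 0$ ($H{\left(t \right)} = t 0 t = 0 t = 0$)
$B = -55$ ($B = - 2 \left(-2 + \frac{1}{4} \left(-3\right)\right) \left(- 2 \left(5 + 0\right)\right) = - 2 \left(-2 - \frac{3}{4}\right) \left(\left(-2\right) 5\right) = \left(-2\right) \left(- \frac{11}{4}\right) \left(-10\right) = \frac{11}{2} \left(-10\right) = -55$)
$\left(B + H{\left(-5 \right)}\right)^{2} = \left(-55 + 0\right)^{2} = \left(-55\right)^{2} = 3025$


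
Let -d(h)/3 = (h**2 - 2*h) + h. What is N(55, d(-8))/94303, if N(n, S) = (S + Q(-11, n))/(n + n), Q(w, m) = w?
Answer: -227/10373330 ≈ -2.1883e-5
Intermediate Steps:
d(h) = -3*h**2 + 3*h (d(h) = -3*((h**2 - 2*h) + h) = -3*(h**2 - h) = -3*h**2 + 3*h)
N(n, S) = (-11 + S)/(2*n) (N(n, S) = (S - 11)/(n + n) = (-11 + S)/((2*n)) = (-11 + S)*(1/(2*n)) = (-11 + S)/(2*n))
N(55, d(-8))/94303 = ((1/2)*(-11 + 3*(-8)*(1 - 1*(-8)))/55)/94303 = ((1/2)*(1/55)*(-11 + 3*(-8)*(1 + 8)))*(1/94303) = ((1/2)*(1/55)*(-11 + 3*(-8)*9))*(1/94303) = ((1/2)*(1/55)*(-11 - 216))*(1/94303) = ((1/2)*(1/55)*(-227))*(1/94303) = -227/110*1/94303 = -227/10373330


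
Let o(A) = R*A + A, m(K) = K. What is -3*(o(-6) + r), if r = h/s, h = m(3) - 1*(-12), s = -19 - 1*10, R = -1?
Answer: 45/29 ≈ 1.5517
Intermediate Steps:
s = -29 (s = -19 - 10 = -29)
h = 15 (h = 3 - 1*(-12) = 3 + 12 = 15)
r = -15/29 (r = 15/(-29) = 15*(-1/29) = -15/29 ≈ -0.51724)
o(A) = 0 (o(A) = -A + A = 0)
-3*(o(-6) + r) = -3*(0 - 15/29) = -3*(-15/29) = 45/29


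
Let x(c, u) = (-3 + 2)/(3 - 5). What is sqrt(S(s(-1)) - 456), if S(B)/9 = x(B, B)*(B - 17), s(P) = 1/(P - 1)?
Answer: I*sqrt(2139)/2 ≈ 23.125*I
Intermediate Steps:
s(P) = 1/(-1 + P)
x(c, u) = 1/2 (x(c, u) = -1/(-2) = -1*(-1/2) = 1/2)
S(B) = -153/2 + 9*B/2 (S(B) = 9*((B - 17)/2) = 9*((-17 + B)/2) = 9*(-17/2 + B/2) = -153/2 + 9*B/2)
sqrt(S(s(-1)) - 456) = sqrt((-153/2 + 9/(2*(-1 - 1))) - 456) = sqrt((-153/2 + (9/2)/(-2)) - 456) = sqrt((-153/2 + (9/2)*(-1/2)) - 456) = sqrt((-153/2 - 9/4) - 456) = sqrt(-315/4 - 456) = sqrt(-2139/4) = I*sqrt(2139)/2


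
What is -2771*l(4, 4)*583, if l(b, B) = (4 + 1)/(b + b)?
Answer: -8077465/8 ≈ -1.0097e+6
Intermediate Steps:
l(b, B) = 5/(2*b) (l(b, B) = 5/((2*b)) = 5*(1/(2*b)) = 5/(2*b))
-2771*l(4, 4)*583 = -2771*(5/2)/4*583 = -2771*(5/2)*(¼)*583 = -13855*583/8 = -2771*2915/8 = -8077465/8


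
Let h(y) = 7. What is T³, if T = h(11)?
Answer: 343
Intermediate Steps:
T = 7
T³ = 7³ = 343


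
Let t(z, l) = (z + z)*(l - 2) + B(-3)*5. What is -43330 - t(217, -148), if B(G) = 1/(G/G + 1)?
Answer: 43535/2 ≈ 21768.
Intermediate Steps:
B(G) = ½ (B(G) = 1/(1 + 1) = 1/2 = ½)
t(z, l) = 5/2 + 2*z*(-2 + l) (t(z, l) = (z + z)*(l - 2) + (½)*5 = (2*z)*(-2 + l) + 5/2 = 2*z*(-2 + l) + 5/2 = 5/2 + 2*z*(-2 + l))
-43330 - t(217, -148) = -43330 - (5/2 - 4*217 + 2*(-148)*217) = -43330 - (5/2 - 868 - 64232) = -43330 - 1*(-130195/2) = -43330 + 130195/2 = 43535/2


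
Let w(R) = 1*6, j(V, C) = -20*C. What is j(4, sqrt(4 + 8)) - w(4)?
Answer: -6 - 40*sqrt(3) ≈ -75.282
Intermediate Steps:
w(R) = 6
j(4, sqrt(4 + 8)) - w(4) = -20*sqrt(4 + 8) - 1*6 = -40*sqrt(3) - 6 = -6 - 40*sqrt(3)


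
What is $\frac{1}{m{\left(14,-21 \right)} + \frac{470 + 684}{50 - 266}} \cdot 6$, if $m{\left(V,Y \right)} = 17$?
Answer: $\frac{648}{1259} \approx 0.51469$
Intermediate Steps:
$\frac{1}{m{\left(14,-21 \right)} + \frac{470 + 684}{50 - 266}} \cdot 6 = \frac{1}{17 + \frac{470 + 684}{50 - 266}} \cdot 6 = \frac{1}{17 + \frac{1154}{-216}} \cdot 6 = \frac{1}{17 + 1154 \left(- \frac{1}{216}\right)} 6 = \frac{1}{17 - \frac{577}{108}} \cdot 6 = \frac{1}{\frac{1259}{108}} \cdot 6 = \frac{108}{1259} \cdot 6 = \frac{648}{1259}$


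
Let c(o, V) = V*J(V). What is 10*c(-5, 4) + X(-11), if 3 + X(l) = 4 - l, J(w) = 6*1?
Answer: 252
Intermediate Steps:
J(w) = 6
c(o, V) = 6*V (c(o, V) = V*6 = 6*V)
X(l) = 1 - l (X(l) = -3 + (4 - l) = 1 - l)
10*c(-5, 4) + X(-11) = 10*(6*4) + (1 - 1*(-11)) = 10*24 + (1 + 11) = 240 + 12 = 252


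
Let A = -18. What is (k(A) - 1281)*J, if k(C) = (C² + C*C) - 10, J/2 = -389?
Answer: 500254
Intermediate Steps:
J = -778 (J = 2*(-389) = -778)
k(C) = -10 + 2*C² (k(C) = (C² + C²) - 10 = 2*C² - 10 = -10 + 2*C²)
(k(A) - 1281)*J = ((-10 + 2*(-18)²) - 1281)*(-778) = ((-10 + 2*324) - 1281)*(-778) = ((-10 + 648) - 1281)*(-778) = (638 - 1281)*(-778) = -643*(-778) = 500254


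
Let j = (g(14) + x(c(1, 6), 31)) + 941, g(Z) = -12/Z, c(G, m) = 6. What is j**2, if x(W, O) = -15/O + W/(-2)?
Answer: 41312595025/47089 ≈ 8.7733e+5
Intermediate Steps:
x(W, O) = -15/O - W/2 (x(W, O) = -15/O + W*(-1/2) = -15/O - W/2)
j = 203255/217 (j = (-12/14 + (-15/31 - 1/2*6)) + 941 = (-12*1/14 + (-15*1/31 - 3)) + 941 = (-6/7 + (-15/31 - 3)) + 941 = (-6/7 - 108/31) + 941 = -942/217 + 941 = 203255/217 ≈ 936.66)
j**2 = (203255/217)**2 = 41312595025/47089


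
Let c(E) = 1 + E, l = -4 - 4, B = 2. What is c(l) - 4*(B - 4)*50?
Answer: 393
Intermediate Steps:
l = -8
c(l) - 4*(B - 4)*50 = (1 - 8) - 4*(2 - 4)*50 = -7 - 4*(-2)*50 = -7 + 8*50 = -7 + 400 = 393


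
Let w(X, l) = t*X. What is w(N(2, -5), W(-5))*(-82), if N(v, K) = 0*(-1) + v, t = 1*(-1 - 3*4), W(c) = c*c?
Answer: 2132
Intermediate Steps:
W(c) = c²
t = -13 (t = 1*(-1 - 12) = 1*(-13) = -13)
N(v, K) = v (N(v, K) = 0 + v = v)
w(X, l) = -13*X
w(N(2, -5), W(-5))*(-82) = -13*2*(-82) = -26*(-82) = 2132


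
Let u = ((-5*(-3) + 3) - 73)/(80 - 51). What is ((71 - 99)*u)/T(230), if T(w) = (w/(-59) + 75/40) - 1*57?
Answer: -726880/807911 ≈ -0.89970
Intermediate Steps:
u = -55/29 (u = ((15 + 3) - 73)/29 = (18 - 73)*(1/29) = -55*1/29 = -55/29 ≈ -1.8966)
T(w) = -441/8 - w/59 (T(w) = (w*(-1/59) + 75*(1/40)) - 57 = (-w/59 + 15/8) - 57 = (15/8 - w/59) - 57 = -441/8 - w/59)
((71 - 99)*u)/T(230) = ((71 - 99)*(-55/29))/(-441/8 - 1/59*230) = (-28*(-55/29))/(-441/8 - 230/59) = 1540/(29*(-27859/472)) = (1540/29)*(-472/27859) = -726880/807911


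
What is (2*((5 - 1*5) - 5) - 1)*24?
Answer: -264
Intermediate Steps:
(2*((5 - 1*5) - 5) - 1)*24 = (2*((5 - 5) - 5) - 1)*24 = (2*(0 - 5) - 1)*24 = (2*(-5) - 1)*24 = (-10 - 1)*24 = -11*24 = -264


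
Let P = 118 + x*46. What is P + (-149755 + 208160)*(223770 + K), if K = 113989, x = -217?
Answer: 19726804531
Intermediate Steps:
P = -9864 (P = 118 - 217*46 = 118 - 9982 = -9864)
P + (-149755 + 208160)*(223770 + K) = -9864 + (-149755 + 208160)*(223770 + 113989) = -9864 + 58405*337759 = -9864 + 19726814395 = 19726804531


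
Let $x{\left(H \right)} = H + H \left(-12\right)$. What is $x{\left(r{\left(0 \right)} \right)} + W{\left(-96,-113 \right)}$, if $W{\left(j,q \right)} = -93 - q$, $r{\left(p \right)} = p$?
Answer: $20$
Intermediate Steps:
$x{\left(H \right)} = - 11 H$ ($x{\left(H \right)} = H - 12 H = - 11 H$)
$x{\left(r{\left(0 \right)} \right)} + W{\left(-96,-113 \right)} = \left(-11\right) 0 - -20 = 0 + \left(-93 + 113\right) = 0 + 20 = 20$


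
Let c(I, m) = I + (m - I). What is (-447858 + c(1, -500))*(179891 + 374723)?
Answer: -248665623812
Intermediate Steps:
c(I, m) = m
(-447858 + c(1, -500))*(179891 + 374723) = (-447858 - 500)*(179891 + 374723) = -448358*554614 = -248665623812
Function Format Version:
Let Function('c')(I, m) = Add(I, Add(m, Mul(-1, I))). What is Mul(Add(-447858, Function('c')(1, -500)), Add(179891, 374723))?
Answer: -248665623812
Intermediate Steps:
Function('c')(I, m) = m
Mul(Add(-447858, Function('c')(1, -500)), Add(179891, 374723)) = Mul(Add(-447858, -500), Add(179891, 374723)) = Mul(-448358, 554614) = -248665623812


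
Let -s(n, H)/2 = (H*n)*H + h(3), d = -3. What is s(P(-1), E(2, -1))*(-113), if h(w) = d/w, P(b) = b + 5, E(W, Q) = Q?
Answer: 678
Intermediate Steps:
P(b) = 5 + b
h(w) = -3/w
s(n, H) = 2 - 2*n*H² (s(n, H) = -2*((H*n)*H - 3/3) = -2*(n*H² - 3*⅓) = -2*(n*H² - 1) = -2*(-1 + n*H²) = 2 - 2*n*H²)
s(P(-1), E(2, -1))*(-113) = (2 - 2*(5 - 1)*(-1)²)*(-113) = (2 - 2*4*1)*(-113) = (2 - 8)*(-113) = -6*(-113) = 678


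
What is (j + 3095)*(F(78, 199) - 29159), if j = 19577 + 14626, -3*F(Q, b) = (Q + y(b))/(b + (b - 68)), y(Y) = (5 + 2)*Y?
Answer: -538375761769/495 ≈ -1.0876e+9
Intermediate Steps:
y(Y) = 7*Y
F(Q, b) = -(Q + 7*b)/(3*(-68 + 2*b)) (F(Q, b) = -(Q + 7*b)/(3*(b + (b - 68))) = -(Q + 7*b)/(3*(b + (-68 + b))) = -(Q + 7*b)/(3*(-68 + 2*b)))
j = 34203
(j + 3095)*(F(78, 199) - 29159) = (34203 + 3095)*((-1*78 - 7*199)/(6*(-34 + 199)) - 29159) = 37298*((⅙)*(-78 - 1393)/165 - 29159) = 37298*((⅙)*(1/165)*(-1471) - 29159) = 37298*(-1471/990 - 29159) = 37298*(-28868881/990) = -538375761769/495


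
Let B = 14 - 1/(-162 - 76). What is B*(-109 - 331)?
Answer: -733260/119 ≈ -6161.9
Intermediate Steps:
B = 3333/238 (B = 14 - 1/(-238) = 14 - 1*(-1/238) = 14 + 1/238 = 3333/238 ≈ 14.004)
B*(-109 - 331) = 3333*(-109 - 331)/238 = (3333/238)*(-440) = -733260/119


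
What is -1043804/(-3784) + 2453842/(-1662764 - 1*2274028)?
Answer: 256247118665/931051308 ≈ 275.22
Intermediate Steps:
-1043804/(-3784) + 2453842/(-1662764 - 1*2274028) = -1043804*(-1/3784) + 2453842/(-1662764 - 2274028) = 260951/946 + 2453842/(-3936792) = 260951/946 + 2453842*(-1/3936792) = 260951/946 - 1226921/1968396 = 256247118665/931051308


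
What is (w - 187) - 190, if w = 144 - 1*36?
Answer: -269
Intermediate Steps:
w = 108 (w = 144 - 36 = 108)
(w - 187) - 190 = (108 - 187) - 190 = -79 - 190 = -269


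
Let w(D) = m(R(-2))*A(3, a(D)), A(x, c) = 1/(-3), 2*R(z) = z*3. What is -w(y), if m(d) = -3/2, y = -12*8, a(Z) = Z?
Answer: -½ ≈ -0.50000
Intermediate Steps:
R(z) = 3*z/2 (R(z) = (z*3)/2 = (3*z)/2 = 3*z/2)
y = -96
A(x, c) = -⅓
m(d) = -3/2 (m(d) = -3*½ = -3/2)
w(D) = ½ (w(D) = -3/2*(-⅓) = ½)
-w(y) = -1*½ = -½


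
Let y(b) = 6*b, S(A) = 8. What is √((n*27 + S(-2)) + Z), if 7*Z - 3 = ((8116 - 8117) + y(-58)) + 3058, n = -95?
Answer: I*√106309/7 ≈ 46.579*I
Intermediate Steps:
Z = 2712/7 (Z = 3/7 + (((8116 - 8117) + 6*(-58)) + 3058)/7 = 3/7 + ((-1 - 348) + 3058)/7 = 3/7 + (-349 + 3058)/7 = 3/7 + (⅐)*2709 = 3/7 + 387 = 2712/7 ≈ 387.43)
√((n*27 + S(-2)) + Z) = √((-95*27 + 8) + 2712/7) = √((-2565 + 8) + 2712/7) = √(-2557 + 2712/7) = √(-15187/7) = I*√106309/7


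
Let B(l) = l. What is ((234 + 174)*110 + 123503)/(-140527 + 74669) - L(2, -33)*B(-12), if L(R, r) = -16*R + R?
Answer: -23877263/65858 ≈ -362.56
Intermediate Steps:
L(R, r) = -15*R
((234 + 174)*110 + 123503)/(-140527 + 74669) - L(2, -33)*B(-12) = ((234 + 174)*110 + 123503)/(-140527 + 74669) - (-15*2)*(-12) = (408*110 + 123503)/(-65858) - (-30)*(-12) = (44880 + 123503)*(-1/65858) - 1*360 = 168383*(-1/65858) - 360 = -168383/65858 - 360 = -23877263/65858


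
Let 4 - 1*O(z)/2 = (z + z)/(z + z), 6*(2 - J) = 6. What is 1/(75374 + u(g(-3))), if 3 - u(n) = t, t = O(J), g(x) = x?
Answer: 1/75371 ≈ 1.3268e-5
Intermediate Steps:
J = 1 (J = 2 - ⅙*6 = 2 - 1 = 1)
O(z) = 6 (O(z) = 8 - 2*(z + z)/(z + z) = 8 - 2*2*z/(2*z) = 8 - 2*2*z*1/(2*z) = 8 - 2*1 = 8 - 2 = 6)
t = 6
u(n) = -3 (u(n) = 3 - 1*6 = 3 - 6 = -3)
1/(75374 + u(g(-3))) = 1/(75374 - 3) = 1/75371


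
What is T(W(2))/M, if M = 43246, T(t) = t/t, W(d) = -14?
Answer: 1/43246 ≈ 2.3124e-5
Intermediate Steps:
T(t) = 1
T(W(2))/M = 1/43246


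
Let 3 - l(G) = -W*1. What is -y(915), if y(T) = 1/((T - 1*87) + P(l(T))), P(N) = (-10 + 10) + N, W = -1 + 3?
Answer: -1/833 ≈ -0.0012005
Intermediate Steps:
W = 2
l(G) = 5 (l(G) = 3 - (-1*2) = 3 - (-2) = 3 - 1*(-2) = 3 + 2 = 5)
P(N) = N (P(N) = 0 + N = N)
y(T) = 1/(-82 + T) (y(T) = 1/((T - 1*87) + 5) = 1/((T - 87) + 5) = 1/((-87 + T) + 5) = 1/(-82 + T))
-y(915) = -1/(-82 + 915) = -1/833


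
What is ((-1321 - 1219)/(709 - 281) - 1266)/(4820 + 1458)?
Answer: -136097/671746 ≈ -0.20260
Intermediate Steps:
((-1321 - 1219)/(709 - 281) - 1266)/(4820 + 1458) = (-2540/428 - 1266)/6278 = (-2540*1/428 - 1266)*(1/6278) = (-635/107 - 1266)*(1/6278) = -136097/107*1/6278 = -136097/671746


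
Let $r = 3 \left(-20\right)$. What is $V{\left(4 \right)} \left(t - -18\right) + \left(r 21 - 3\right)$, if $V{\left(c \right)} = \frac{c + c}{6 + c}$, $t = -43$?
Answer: $-1283$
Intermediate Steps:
$V{\left(c \right)} = \frac{2 c}{6 + c}$
$r = -60$
$V{\left(4 \right)} \left(t - -18\right) + \left(r 21 - 3\right) = 2 \cdot 4 \frac{1}{6 + 4} \left(-43 - -18\right) - 1263 = 2 \cdot 4 \cdot \frac{1}{10} \left(-43 + 18\right) - 1263 = 2 \cdot 4 \cdot \frac{1}{10} \left(-25\right) - 1263 = \frac{4}{5} \left(-25\right) - 1263 = -20 - 1263 = -1283$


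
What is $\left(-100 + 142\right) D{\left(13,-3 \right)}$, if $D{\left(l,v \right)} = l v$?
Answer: $-1638$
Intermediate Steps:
$\left(-100 + 142\right) D{\left(13,-3 \right)} = \left(-100 + 142\right) 13 \left(-3\right) = 42 \left(-39\right) = -1638$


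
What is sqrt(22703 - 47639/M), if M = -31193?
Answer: sqrt(22091578765374)/31193 ≈ 150.68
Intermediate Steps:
sqrt(22703 - 47639/M) = sqrt(22703 - 47639/(-31193)) = sqrt(22703 - 47639*(-1/31193)) = sqrt(22703 + 47639/31193) = sqrt(708222318/31193) = sqrt(22091578765374)/31193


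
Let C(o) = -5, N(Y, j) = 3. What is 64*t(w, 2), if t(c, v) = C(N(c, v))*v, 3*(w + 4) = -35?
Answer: -640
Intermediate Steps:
w = -47/3 (w = -4 + (⅓)*(-35) = -4 - 35/3 = -47/3 ≈ -15.667)
t(c, v) = -5*v
64*t(w, 2) = 64*(-5*2) = 64*(-10) = -640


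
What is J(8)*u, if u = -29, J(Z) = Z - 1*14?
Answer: 174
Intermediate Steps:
J(Z) = -14 + Z (J(Z) = Z - 14 = -14 + Z)
J(8)*u = (-14 + 8)*(-29) = -6*(-29) = 174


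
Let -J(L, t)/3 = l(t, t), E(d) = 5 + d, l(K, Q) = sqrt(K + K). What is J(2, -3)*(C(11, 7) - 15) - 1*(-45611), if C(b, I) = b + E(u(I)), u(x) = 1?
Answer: 45611 - 6*I*sqrt(6) ≈ 45611.0 - 14.697*I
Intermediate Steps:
l(K, Q) = sqrt(2)*sqrt(K) (l(K, Q) = sqrt(2*K) = sqrt(2)*sqrt(K))
C(b, I) = 6 + b (C(b, I) = b + (5 + 1) = b + 6 = 6 + b)
J(L, t) = -3*sqrt(2)*sqrt(t)
J(2, -3)*(C(11, 7) - 15) - 1*(-45611) = (-3*sqrt(2)*sqrt(-3))*((6 + 11) - 15) - 1*(-45611) = (-3*sqrt(2)*I*sqrt(3))*(17 - 15) + 45611 = -3*I*sqrt(6)*2 + 45611 = -6*I*sqrt(6) + 45611 = 45611 - 6*I*sqrt(6)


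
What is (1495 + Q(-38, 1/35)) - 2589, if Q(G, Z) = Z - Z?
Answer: -1094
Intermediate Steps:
Q(G, Z) = 0
(1495 + Q(-38, 1/35)) - 2589 = (1495 + 0) - 2589 = 1495 - 2589 = -1094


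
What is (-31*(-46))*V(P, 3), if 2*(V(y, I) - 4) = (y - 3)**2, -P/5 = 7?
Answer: 1035276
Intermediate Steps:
P = -35 (P = -5*7 = -35)
V(y, I) = 4 + (-3 + y)**2/2 (V(y, I) = 4 + (y - 3)**2/2 = 4 + (-3 + y)**2/2)
(-31*(-46))*V(P, 3) = (-31*(-46))*(4 + (-3 - 35)**2/2) = 1426*(4 + (1/2)*(-38)**2) = 1426*(4 + (1/2)*1444) = 1426*(4 + 722) = 1426*726 = 1035276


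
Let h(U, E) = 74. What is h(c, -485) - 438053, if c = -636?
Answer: -437979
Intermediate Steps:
h(c, -485) - 438053 = 74 - 438053 = -437979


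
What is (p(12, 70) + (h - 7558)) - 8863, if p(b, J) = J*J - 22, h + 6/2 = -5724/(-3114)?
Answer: -1997140/173 ≈ -11544.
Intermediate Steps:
h = -201/173 (h = -3 - 5724/(-3114) = -3 - 5724*(-1/3114) = -3 + 318/173 = -201/173 ≈ -1.1618)
p(b, J) = -22 + J² (p(b, J) = J² - 22 = -22 + J²)
(p(12, 70) + (h - 7558)) - 8863 = ((-22 + 70²) + (-201/173 - 7558)) - 8863 = ((-22 + 4900) - 1307735/173) - 8863 = (4878 - 1307735/173) - 8863 = -463841/173 - 8863 = -1997140/173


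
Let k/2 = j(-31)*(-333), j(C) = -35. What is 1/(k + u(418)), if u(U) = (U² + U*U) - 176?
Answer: 1/372582 ≈ 2.6840e-6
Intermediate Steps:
k = 23310 (k = 2*(-35*(-333)) = 2*11655 = 23310)
u(U) = -176 + 2*U² (u(U) = (U² + U²) - 176 = 2*U² - 176 = -176 + 2*U²)
1/(k + u(418)) = 1/(23310 + (-176 + 2*418²)) = 1/(23310 + (-176 + 2*174724)) = 1/(23310 + (-176 + 349448)) = 1/(23310 + 349272) = 1/372582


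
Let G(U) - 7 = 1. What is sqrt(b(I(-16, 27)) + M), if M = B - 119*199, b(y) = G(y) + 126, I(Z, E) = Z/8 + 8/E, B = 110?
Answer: I*sqrt(23437) ≈ 153.09*I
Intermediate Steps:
G(U) = 8 (G(U) = 7 + 1 = 8)
I(Z, E) = 8/E + Z/8 (I(Z, E) = Z*(1/8) + 8/E = Z/8 + 8/E = 8/E + Z/8)
b(y) = 134 (b(y) = 8 + 126 = 134)
M = -23571 (M = 110 - 119*199 = 110 - 23681 = -23571)
sqrt(b(I(-16, 27)) + M) = sqrt(134 - 23571) = sqrt(-23437) = I*sqrt(23437)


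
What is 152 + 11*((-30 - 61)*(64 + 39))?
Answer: -102951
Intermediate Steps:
152 + 11*((-30 - 61)*(64 + 39)) = 152 + 11*(-91*103) = 152 + 11*(-9373) = 152 - 103103 = -102951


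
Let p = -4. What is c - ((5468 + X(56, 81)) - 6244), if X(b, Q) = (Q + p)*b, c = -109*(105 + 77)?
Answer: -23374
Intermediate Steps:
c = -19838 (c = -109*182 = -19838)
X(b, Q) = b*(-4 + Q) (X(b, Q) = (Q - 4)*b = (-4 + Q)*b = b*(-4 + Q))
c - ((5468 + X(56, 81)) - 6244) = -19838 - ((5468 + 56*(-4 + 81)) - 6244) = -19838 - ((5468 + 56*77) - 6244) = -19838 - ((5468 + 4312) - 6244) = -19838 - (9780 - 6244) = -19838 - 1*3536 = -19838 - 3536 = -23374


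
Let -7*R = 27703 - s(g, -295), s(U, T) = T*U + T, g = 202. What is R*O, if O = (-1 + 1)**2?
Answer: 0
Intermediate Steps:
s(U, T) = T + T*U
R = -87588/7 (R = -(27703 - (-295)*(1 + 202))/7 = -(27703 - (-295)*203)/7 = -(27703 - 1*(-59885))/7 = -(27703 + 59885)/7 = -1/7*87588 = -87588/7 ≈ -12513.)
O = 0 (O = 0**2 = 0)
R*O = -87588/7*0 = 0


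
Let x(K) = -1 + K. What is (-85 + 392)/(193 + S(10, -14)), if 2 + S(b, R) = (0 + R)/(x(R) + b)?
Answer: 1535/969 ≈ 1.5841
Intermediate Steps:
S(b, R) = -2 + R/(-1 + R + b) (S(b, R) = -2 + (0 + R)/((-1 + R) + b) = -2 + R/(-1 + R + b))
(-85 + 392)/(193 + S(10, -14)) = (-85 + 392)/(193 + (2 - 1*(-14) - 2*10)/(-1 - 14 + 10)) = 307/(193 + (2 + 14 - 20)/(-5)) = 307/(193 - 1/5*(-4)) = 307/(193 + 4/5) = 307/(969/5) = 307*(5/969) = 1535/969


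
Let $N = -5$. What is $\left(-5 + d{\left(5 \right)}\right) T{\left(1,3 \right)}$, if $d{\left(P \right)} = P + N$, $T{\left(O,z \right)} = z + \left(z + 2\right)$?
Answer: $-40$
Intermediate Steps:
$T{\left(O,z \right)} = 2 + 2 z$ ($T{\left(O,z \right)} = z + \left(2 + z\right) = 2 + 2 z$)
$d{\left(P \right)} = -5 + P$ ($d{\left(P \right)} = P - 5 = -5 + P$)
$\left(-5 + d{\left(5 \right)}\right) T{\left(1,3 \right)} = \left(-5 + \left(-5 + 5\right)\right) \left(2 + 2 \cdot 3\right) = \left(-5 + 0\right) \left(2 + 6\right) = \left(-5\right) 8 = -40$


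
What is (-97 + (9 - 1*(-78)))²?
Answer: 100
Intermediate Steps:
(-97 + (9 - 1*(-78)))² = (-97 + (9 + 78))² = (-97 + 87)² = (-10)² = 100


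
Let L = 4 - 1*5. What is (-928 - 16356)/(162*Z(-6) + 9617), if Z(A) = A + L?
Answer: -17284/8483 ≈ -2.0375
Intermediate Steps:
L = -1 (L = 4 - 5 = -1)
Z(A) = -1 + A (Z(A) = A - 1 = -1 + A)
(-928 - 16356)/(162*Z(-6) + 9617) = (-928 - 16356)/(162*(-1 - 6) + 9617) = -17284/(162*(-7) + 9617) = -17284/(-1134 + 9617) = -17284/8483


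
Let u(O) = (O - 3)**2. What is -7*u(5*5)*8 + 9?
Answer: -27095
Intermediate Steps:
u(O) = (-3 + O)**2
-7*u(5*5)*8 + 9 = -7*(-3 + 5*5)**2*8 + 9 = -7*(-3 + 25)**2*8 + 9 = -7*22**2*8 + 9 = -7*484*8 + 9 = -3388*8 + 9 = -27104 + 9 = -27095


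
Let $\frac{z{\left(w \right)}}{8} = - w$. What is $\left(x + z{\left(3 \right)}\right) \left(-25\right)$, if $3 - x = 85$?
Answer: $2650$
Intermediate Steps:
$x = -82$ ($x = 3 - 85 = -82$)
$z{\left(w \right)} = - 8 w$ ($z{\left(w \right)} = 8 \left(- w\right) = - 8 w$)
$\left(x + z{\left(3 \right)}\right) \left(-25\right) = \left(-82 - 24\right) \left(-25\right) = \left(-106\right) \left(-25\right) = 2650$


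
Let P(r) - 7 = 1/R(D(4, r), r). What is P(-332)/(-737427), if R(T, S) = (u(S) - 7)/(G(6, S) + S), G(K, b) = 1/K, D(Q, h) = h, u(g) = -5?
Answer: -2495/53094744 ≈ -4.6991e-5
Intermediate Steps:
R(T, S) = -12/(⅙ + S) (R(T, S) = (-5 - 7)/(1/6 + S) = -12/(⅙ + S))
P(r) = 503/72 - r/12 (P(r) = 7 + 1/(-72/(1 + 6*r)) = 7 + (-1/72 - r/12) = 503/72 - r/12)
P(-332)/(-737427) = (503/72 - 1/12*(-332))/(-737427) = (503/72 + 83/3)*(-1/737427) = (2495/72)*(-1/737427) = -2495/53094744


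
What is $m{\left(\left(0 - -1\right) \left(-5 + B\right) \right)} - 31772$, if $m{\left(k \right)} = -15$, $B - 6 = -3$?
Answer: $-31787$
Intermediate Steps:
$B = 3$ ($B = 6 - 3 = 3$)
$m{\left(\left(0 - -1\right) \left(-5 + B\right) \right)} - 31772 = -15 - 31772 = -31787$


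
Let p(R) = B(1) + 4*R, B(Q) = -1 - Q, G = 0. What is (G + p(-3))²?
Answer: 196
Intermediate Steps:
p(R) = -2 + 4*R (p(R) = (-1 - 1*1) + 4*R = (-1 - 1) + 4*R = -2 + 4*R)
(G + p(-3))² = (0 + (-2 + 4*(-3)))² = (0 + (-2 - 12))² = (0 - 14)² = (-14)² = 196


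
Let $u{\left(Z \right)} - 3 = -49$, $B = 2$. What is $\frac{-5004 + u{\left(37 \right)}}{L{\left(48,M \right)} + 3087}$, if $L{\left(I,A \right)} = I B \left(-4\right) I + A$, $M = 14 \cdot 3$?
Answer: $\frac{5050}{15303} \approx 0.33$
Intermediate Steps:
$u{\left(Z \right)} = -46$ ($u{\left(Z \right)} = 3 - 49 = -46$)
$M = 42$
$L{\left(I,A \right)} = A - 8 I^{2}$ ($L{\left(I,A \right)} = I 2 \left(-4\right) I + A = 2 I \left(-4\right) I + A = - 8 I I + A = - 8 I^{2} + A = A - 8 I^{2}$)
$\frac{-5004 + u{\left(37 \right)}}{L{\left(48,M \right)} + 3087} = \frac{-5004 - 46}{\left(42 - 8 \cdot 48^{2}\right) + 3087} = - \frac{5050}{\left(42 - 18432\right) + 3087} = - \frac{5050}{-18390 + 3087} = - \frac{5050}{-15303} = \left(-5050\right) \left(- \frac{1}{15303}\right) = \frac{5050}{15303}$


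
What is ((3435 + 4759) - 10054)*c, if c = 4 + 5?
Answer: -16740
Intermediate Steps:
c = 9
((3435 + 4759) - 10054)*c = ((3435 + 4759) - 10054)*9 = (8194 - 10054)*9 = -1860*9 = -16740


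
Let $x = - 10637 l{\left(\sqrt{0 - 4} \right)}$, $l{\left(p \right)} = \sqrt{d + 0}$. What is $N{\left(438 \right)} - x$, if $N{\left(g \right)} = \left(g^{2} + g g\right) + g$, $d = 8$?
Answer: $384126 + 21274 \sqrt{2} \approx 4.1421 \cdot 10^{5}$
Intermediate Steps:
$l{\left(p \right)} = 2 \sqrt{2}$ ($l{\left(p \right)} = \sqrt{8 + 0} = \sqrt{8} = 2 \sqrt{2}$)
$x = - 21274 \sqrt{2}$ ($x = - 10637 \cdot 2 \sqrt{2} = - 21274 \sqrt{2} \approx -30086.0$)
$N{\left(g \right)} = g + 2 g^{2}$ ($N{\left(g \right)} = \left(g^{2} + g^{2}\right) + g = 2 g^{2} + g = g + 2 g^{2}$)
$N{\left(438 \right)} - x = 438 \left(1 + 2 \cdot 438\right) - - 21274 \sqrt{2} = 438 \left(1 + 876\right) + 21274 \sqrt{2} = 438 \cdot 877 + 21274 \sqrt{2} = 384126 + 21274 \sqrt{2}$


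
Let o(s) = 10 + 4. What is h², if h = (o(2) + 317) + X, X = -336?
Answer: 25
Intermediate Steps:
o(s) = 14
h = -5 (h = (14 + 317) - 336 = 331 - 336 = -5)
h² = (-5)² = 25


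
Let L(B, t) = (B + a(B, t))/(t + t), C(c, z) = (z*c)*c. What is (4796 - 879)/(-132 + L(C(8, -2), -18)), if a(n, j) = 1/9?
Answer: -1269108/41617 ≈ -30.495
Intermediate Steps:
a(n, j) = ⅑
C(c, z) = z*c² (C(c, z) = (c*z)*c = z*c²)
L(B, t) = (⅑ + B)/(2*t) (L(B, t) = (B + ⅑)/(t + t) = (⅑ + B)/((2*t)) = (⅑ + B)*(1/(2*t)) = (⅑ + B)/(2*t))
(4796 - 879)/(-132 + L(C(8, -2), -18)) = (4796 - 879)/(-132 + (1/18)*(1 + 9*(-2*8²))/(-18)) = 3917/(-132 + (1/18)*(-1/18)*(1 + 9*(-2*64))) = 3917/(-132 + (1/18)*(-1/18)*(1 + 9*(-128))) = 3917/(-132 + (1/18)*(-1/18)*(1 - 1152)) = 3917/(-132 + (1/18)*(-1/18)*(-1151)) = 3917/(-132 + 1151/324) = 3917/(-41617/324) = 3917*(-324/41617) = -1269108/41617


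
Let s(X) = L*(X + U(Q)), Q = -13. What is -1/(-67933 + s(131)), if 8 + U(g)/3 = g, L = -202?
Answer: 1/81669 ≈ 1.2245e-5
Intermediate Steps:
U(g) = -24 + 3*g
s(X) = 12726 - 202*X (s(X) = -202*(X + (-24 + 3*(-13))) = -202*(X + (-24 - 39)) = -202*(X - 63) = -202*(-63 + X) = 12726 - 202*X)
-1/(-67933 + s(131)) = -1/(-67933 + (12726 - 202*131)) = -1/(-67933 + (12726 - 26462)) = -1/(-67933 - 13736) = -1/(-81669) = -1*(-1/81669) = 1/81669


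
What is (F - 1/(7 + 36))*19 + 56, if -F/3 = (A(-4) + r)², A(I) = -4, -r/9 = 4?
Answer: -3919211/43 ≈ -91145.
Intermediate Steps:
r = -36 (r = -9*4 = -36)
F = -4800 (F = -3*(-4 - 36)² = -3*(-40)² = -3*1600 = -4800)
(F - 1/(7 + 36))*19 + 56 = (-4800 - 1/(7 + 36))*19 + 56 = (-4800 - 1/43)*19 + 56 = -206401/43*19 + 56 = -3921619/43 + 56 = -3919211/43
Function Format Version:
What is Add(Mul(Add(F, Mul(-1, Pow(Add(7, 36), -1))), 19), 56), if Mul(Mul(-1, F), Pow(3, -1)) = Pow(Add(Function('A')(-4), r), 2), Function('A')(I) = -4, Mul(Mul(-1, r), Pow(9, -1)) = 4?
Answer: Rational(-3919211, 43) ≈ -91145.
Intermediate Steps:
r = -36 (r = Mul(-9, 4) = -36)
F = -4800 (F = Mul(-3, Pow(Add(-4, -36), 2)) = Mul(-3, Pow(-40, 2)) = Mul(-3, 1600) = -4800)
Add(Mul(Add(F, Mul(-1, Pow(Add(7, 36), -1))), 19), 56) = Add(Mul(Add(-4800, Mul(-1, Pow(Add(7, 36), -1))), 19), 56) = Add(Mul(Add(-4800, Mul(-1, Pow(43, -1))), 19), 56) = Add(Mul(Add(-4800, Mul(-1, Rational(1, 43))), 19), 56) = Add(Mul(Add(-4800, Rational(-1, 43)), 19), 56) = Add(Mul(Rational(-206401, 43), 19), 56) = Add(Rational(-3921619, 43), 56) = Rational(-3919211, 43)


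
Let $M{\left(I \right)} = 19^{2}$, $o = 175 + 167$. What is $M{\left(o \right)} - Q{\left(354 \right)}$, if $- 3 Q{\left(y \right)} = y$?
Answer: $479$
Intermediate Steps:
$Q{\left(y \right)} = - \frac{y}{3}$
$o = 342$
$M{\left(I \right)} = 361$
$M{\left(o \right)} - Q{\left(354 \right)} = 361 - \left(- \frac{1}{3}\right) 354 = 361 - -118 = 361 + 118 = 479$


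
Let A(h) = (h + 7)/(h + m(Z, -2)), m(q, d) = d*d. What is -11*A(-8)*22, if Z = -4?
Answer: -121/2 ≈ -60.500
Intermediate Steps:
m(q, d) = d²
A(h) = (7 + h)/(4 + h) (A(h) = (h + 7)/(h + (-2)²) = (7 + h)/(h + 4) = (7 + h)/(4 + h))
-11*A(-8)*22 = -11*(7 - 8)/(4 - 8)*22 = -11*(-1)/(-4)*22 = -(-11)*(-1)/4*22 = -11*¼*22 = -11/4*22 = -121/2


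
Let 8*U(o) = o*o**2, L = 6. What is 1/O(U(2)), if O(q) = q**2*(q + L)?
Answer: 1/7 ≈ 0.14286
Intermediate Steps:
U(o) = o**3/8 (U(o) = (o*o**2)/8 = o**3/8)
O(q) = q**2*(6 + q) (O(q) = q**2*(q + 6) = q**2*(6 + q))
1/O(U(2)) = 1/(((1/8)*2**3)**2*(6 + (1/8)*2**3)) = 1/(((1/8)*8)**2*(6 + (1/8)*8)) = 1/(1**2*(6 + 1)) = 1/(1*7) = 1/7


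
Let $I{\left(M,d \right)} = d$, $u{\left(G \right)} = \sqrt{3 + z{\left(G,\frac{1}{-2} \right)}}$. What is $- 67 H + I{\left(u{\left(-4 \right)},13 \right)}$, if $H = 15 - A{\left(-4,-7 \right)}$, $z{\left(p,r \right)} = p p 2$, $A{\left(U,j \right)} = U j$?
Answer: $884$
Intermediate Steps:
$z{\left(p,r \right)} = 2 p^{2}$ ($z{\left(p,r \right)} = p^{2} \cdot 2 = 2 p^{2}$)
$u{\left(G \right)} = \sqrt{3 + 2 G^{2}}$
$H = -13$ ($H = 15 - \left(-4\right) \left(-7\right) = 15 - 28 = -13$)
$- 67 H + I{\left(u{\left(-4 \right)},13 \right)} = \left(-67\right) \left(-13\right) + 13 = 871 + 13 = 884$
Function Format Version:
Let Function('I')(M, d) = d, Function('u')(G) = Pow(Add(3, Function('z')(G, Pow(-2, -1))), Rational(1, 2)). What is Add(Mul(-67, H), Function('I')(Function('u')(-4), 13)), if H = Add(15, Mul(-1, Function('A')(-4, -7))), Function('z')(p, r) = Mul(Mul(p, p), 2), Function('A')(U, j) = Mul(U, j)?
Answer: 884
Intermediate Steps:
Function('z')(p, r) = Mul(2, Pow(p, 2)) (Function('z')(p, r) = Mul(Pow(p, 2), 2) = Mul(2, Pow(p, 2)))
Function('u')(G) = Pow(Add(3, Mul(2, Pow(G, 2))), Rational(1, 2))
H = -13 (H = Add(15, Mul(-1, Mul(-4, -7))) = Add(15, Mul(-1, 28)) = Add(15, -28) = -13)
Add(Mul(-67, H), Function('I')(Function('u')(-4), 13)) = Add(Mul(-67, -13), 13) = Add(871, 13) = 884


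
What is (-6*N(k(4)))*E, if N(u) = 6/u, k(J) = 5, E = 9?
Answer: -324/5 ≈ -64.800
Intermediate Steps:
(-6*N(k(4)))*E = -36/5*9 = -324/5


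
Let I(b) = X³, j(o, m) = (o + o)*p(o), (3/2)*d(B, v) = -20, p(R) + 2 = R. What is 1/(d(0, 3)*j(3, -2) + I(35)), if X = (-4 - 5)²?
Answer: 1/531361 ≈ 1.8820e-6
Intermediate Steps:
X = 81 (X = (-9)² = 81)
p(R) = -2 + R
d(B, v) = -40/3 (d(B, v) = (⅔)*(-20) = -40/3)
j(o, m) = 2*o*(-2 + o) (j(o, m) = (o + o)*(-2 + o) = (2*o)*(-2 + o) = 2*o*(-2 + o))
I(b) = 531441 (I(b) = 81³ = 531441)
1/(d(0, 3)*j(3, -2) + I(35)) = 1/(-80*3*(-2 + 3)/3 + 531441) = 1/(-80*3/3 + 531441) = 1/(-40/3*6 + 531441) = 1/(-80 + 531441) = 1/531361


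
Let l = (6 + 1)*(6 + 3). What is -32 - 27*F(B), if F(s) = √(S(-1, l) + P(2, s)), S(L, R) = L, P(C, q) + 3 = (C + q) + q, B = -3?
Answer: -32 - 54*I*√2 ≈ -32.0 - 76.368*I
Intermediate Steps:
P(C, q) = -3 + C + 2*q (P(C, q) = -3 + ((C + q) + q) = -3 + (C + 2*q) = -3 + C + 2*q)
l = 63 (l = 7*9 = 63)
F(s) = √(-2 + 2*s) (F(s) = √(-1 + (-3 + 2 + 2*s)) = √(-1 + (-1 + 2*s)) = √(-2 + 2*s))
-32 - 27*F(B) = -32 - 27*√(-2 + 2*(-3)) = -32 - 27*√(-2 - 6) = -32 - 54*I*√2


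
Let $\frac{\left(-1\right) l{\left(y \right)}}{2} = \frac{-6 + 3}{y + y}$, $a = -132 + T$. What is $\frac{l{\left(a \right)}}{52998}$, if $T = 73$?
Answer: $- \frac{1}{1042294} \approx -9.5942 \cdot 10^{-7}$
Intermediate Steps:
$a = -59$ ($a = -132 + 73 = -59$)
$l{\left(y \right)} = \frac{3}{y}$ ($l{\left(y \right)} = - 2 \frac{-6 + 3}{y + y} = - 2 \frac{1}{2 y} \left(-3\right) = - 2 \left(- \frac{3}{2 y}\right) = \frac{3}{y}$)
$\frac{l{\left(a \right)}}{52998} = \frac{3 \frac{1}{-59}}{52998} = 3 \left(- \frac{1}{59}\right) \frac{1}{52998} = \left(- \frac{3}{59}\right) \frac{1}{52998} = - \frac{1}{1042294}$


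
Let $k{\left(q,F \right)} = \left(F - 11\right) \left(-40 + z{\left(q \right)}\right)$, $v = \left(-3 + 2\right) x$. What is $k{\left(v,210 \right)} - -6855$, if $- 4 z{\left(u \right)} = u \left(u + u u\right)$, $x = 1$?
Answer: $-1105$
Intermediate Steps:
$v = -1$ ($v = \left(-3 + 2\right) 1 = \left(-1\right) 1 = -1$)
$z{\left(u \right)} = - \frac{u \left(u + u^{2}\right)}{4}$ ($z{\left(u \right)} = - \frac{u \left(u + u u\right)}{4} = - \frac{u \left(u + u^{2}\right)}{4}$)
$k{\left(q,F \right)} = \left(-40 + \frac{q^{2} \left(-1 - q\right)}{4}\right) \left(-11 + F\right)$ ($k{\left(q,F \right)} = \left(F - 11\right) \left(-40 + \frac{q^{2} \left(-1 - q\right)}{4}\right) = \left(-11 + F\right) \left(-40 + \frac{q^{2} \left(-1 - q\right)}{4}\right) = \left(-40 + \frac{q^{2} \left(-1 - q\right)}{4}\right) \left(-11 + F\right)$)
$k{\left(v,210 \right)} - -6855 = \left(440 - 8400 + \frac{11 \left(-1\right)^{2} \left(1 - 1\right)}{4} - \frac{105 \left(-1\right)^{2} \left(1 - 1\right)}{2}\right) - -6855 = \left(440 - 8400 + \frac{11}{4} \cdot 1 \cdot 0 - \frac{105}{2} \cdot 1 \cdot 0\right) + 6855 = \left(440 - 8400 + 0 + 0\right) + 6855 = -7960 + 6855 = -1105$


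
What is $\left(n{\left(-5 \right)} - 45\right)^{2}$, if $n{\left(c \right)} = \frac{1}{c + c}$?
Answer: $\frac{203401}{100} \approx 2034.0$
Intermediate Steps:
$n{\left(c \right)} = \frac{1}{2 c}$
$\left(n{\left(-5 \right)} - 45\right)^{2} = \left(\frac{1}{2 \left(-5\right)} - 45\right)^{2} = \left(\frac{1}{2} \left(- \frac{1}{5}\right) - 45\right)^{2} = \left(- \frac{1}{10} - 45\right)^{2} = \left(- \frac{451}{10}\right)^{2} = \frac{203401}{100}$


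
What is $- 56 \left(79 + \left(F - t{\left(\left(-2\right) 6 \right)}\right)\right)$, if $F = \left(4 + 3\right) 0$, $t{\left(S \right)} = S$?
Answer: $-5096$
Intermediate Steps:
$F = 0$ ($F = 7 \cdot 0 = 0$)
$- 56 \left(79 + \left(F - t{\left(\left(-2\right) 6 \right)}\right)\right) = - 56 \left(79 + \left(0 - \left(-2\right) 6\right)\right) = - 56 \left(79 + \left(0 - -12\right)\right) = - 56 \left(79 + \left(0 + 12\right)\right) = - 56 \left(79 + 12\right) = \left(-56\right) 91 = -5096$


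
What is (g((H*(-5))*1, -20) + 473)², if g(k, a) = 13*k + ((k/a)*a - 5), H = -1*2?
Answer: 369664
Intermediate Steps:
H = -2
g(k, a) = -5 + 14*k (g(k, a) = 13*k + ((k/a)*a - 5) = 13*k + (k - 5) = 13*k + (-5 + k) = -5 + 14*k)
(g((H*(-5))*1, -20) + 473)² = ((-5 + 14*(-2*(-5)*1)) + 473)² = ((-5 + 14*(10*1)) + 473)² = ((-5 + 14*10) + 473)² = ((-5 + 140) + 473)² = (135 + 473)² = 608² = 369664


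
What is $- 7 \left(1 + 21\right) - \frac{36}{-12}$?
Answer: $-151$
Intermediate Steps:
$- 7 \left(1 + 21\right) - \frac{36}{-12} = \left(-7\right) 22 - -3 = -154 + 3 = -151$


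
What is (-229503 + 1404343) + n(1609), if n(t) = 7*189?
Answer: 1176163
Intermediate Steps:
n(t) = 1323
(-229503 + 1404343) + n(1609) = (-229503 + 1404343) + 1323 = 1174840 + 1323 = 1176163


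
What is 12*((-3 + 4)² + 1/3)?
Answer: 16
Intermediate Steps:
12*((-3 + 4)² + 1/3) = 12*(1² + (⅓)*1) = 12*(1 + ⅓) = 12*(4/3) = 16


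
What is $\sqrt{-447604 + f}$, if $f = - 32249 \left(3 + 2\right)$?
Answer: $i \sqrt{608849} \approx 780.29 i$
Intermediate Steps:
$f = -161245$ ($f = \left(-32249\right) 5 = -161245$)
$\sqrt{-447604 + f} = \sqrt{-447604 - 161245} = \sqrt{-608849} = i \sqrt{608849}$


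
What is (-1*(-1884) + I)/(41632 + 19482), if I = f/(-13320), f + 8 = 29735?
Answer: 2785017/90448720 ≈ 0.030791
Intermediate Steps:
f = 29727 (f = -8 + 29735 = 29727)
I = -3303/1480 (I = 29727/(-13320) = 29727*(-1/13320) = -3303/1480 ≈ -2.2318)
(-1*(-1884) + I)/(41632 + 19482) = (-1*(-1884) - 3303/1480)/(41632 + 19482) = (1884 - 3303/1480)/61114 = (2785017/1480)*(1/61114) = 2785017/90448720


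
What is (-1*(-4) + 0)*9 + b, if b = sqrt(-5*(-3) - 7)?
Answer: 36 + 2*sqrt(2) ≈ 38.828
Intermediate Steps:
b = 2*sqrt(2) (b = sqrt(15 - 7) = sqrt(8) = 2*sqrt(2) ≈ 2.8284)
(-1*(-4) + 0)*9 + b = (-1*(-4) + 0)*9 + 2*sqrt(2) = (4 + 0)*9 + 2*sqrt(2) = 4*9 + 2*sqrt(2) = 36 + 2*sqrt(2)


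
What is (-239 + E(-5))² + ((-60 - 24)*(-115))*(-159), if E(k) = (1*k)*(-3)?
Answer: -1485764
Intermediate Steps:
E(k) = -3*k (E(k) = k*(-3) = -3*k)
(-239 + E(-5))² + ((-60 - 24)*(-115))*(-159) = (-239 - 3*(-5))² + ((-60 - 24)*(-115))*(-159) = (-239 + 15)² - 84*(-115)*(-159) = (-224)² + 9660*(-159) = 50176 - 1535940 = -1485764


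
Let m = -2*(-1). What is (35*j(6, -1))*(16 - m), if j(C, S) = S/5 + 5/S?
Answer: -2548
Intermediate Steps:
m = 2
j(C, S) = 5/S + S/5 (j(C, S) = S*(⅕) + 5/S = S/5 + 5/S = 5/S + S/5)
(35*j(6, -1))*(16 - m) = (35*(5/(-1) + (⅕)*(-1)))*(16 - 1*2) = (35*(5*(-1) - ⅕))*(16 - 2) = (35*(-5 - ⅕))*14 = (35*(-26/5))*14 = -182*14 = -2548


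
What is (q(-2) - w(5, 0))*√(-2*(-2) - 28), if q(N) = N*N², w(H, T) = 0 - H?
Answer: -6*I*√6 ≈ -14.697*I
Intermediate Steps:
w(H, T) = -H
q(N) = N³
(q(-2) - w(5, 0))*√(-2*(-2) - 28) = ((-2)³ - (-1)*5)*√(-2*(-2) - 28) = (-8 - 1*(-5))*√(4 - 28) = (-8 + 5)*√(-24) = -6*I*√6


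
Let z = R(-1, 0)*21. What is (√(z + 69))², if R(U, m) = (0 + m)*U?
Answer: 69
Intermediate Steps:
R(U, m) = U*m (R(U, m) = m*U = U*m)
z = 0 (z = -1*0*21 = 0*21 = 0)
(√(z + 69))² = (√(0 + 69))² = (√69)² = 69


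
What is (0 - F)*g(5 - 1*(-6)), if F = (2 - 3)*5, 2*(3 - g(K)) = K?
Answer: -25/2 ≈ -12.500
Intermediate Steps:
g(K) = 3 - K/2
F = -5 (F = -1*5 = -5)
(0 - F)*g(5 - 1*(-6)) = (0 - 1*(-5))*(3 - (5 - 1*(-6))/2) = (0 + 5)*(3 - (5 + 6)/2) = 5*(3 - 1/2*11) = 5*(3 - 11/2) = 5*(-5/2) = -25/2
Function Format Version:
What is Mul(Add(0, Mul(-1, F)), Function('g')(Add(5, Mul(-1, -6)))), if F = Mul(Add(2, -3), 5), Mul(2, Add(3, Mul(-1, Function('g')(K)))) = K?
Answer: Rational(-25, 2) ≈ -12.500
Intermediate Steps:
Function('g')(K) = Add(3, Mul(Rational(-1, 2), K))
F = -5 (F = Mul(-1, 5) = -5)
Mul(Add(0, Mul(-1, F)), Function('g')(Add(5, Mul(-1, -6)))) = Mul(Add(0, Mul(-1, -5)), Add(3, Mul(Rational(-1, 2), Add(5, Mul(-1, -6))))) = Mul(Add(0, 5), Add(3, Mul(Rational(-1, 2), Add(5, 6)))) = Mul(5, Add(3, Mul(Rational(-1, 2), 11))) = Mul(5, Add(3, Rational(-11, 2))) = Mul(5, Rational(-5, 2)) = Rational(-25, 2)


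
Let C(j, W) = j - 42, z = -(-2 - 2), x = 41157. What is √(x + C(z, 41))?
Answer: √41119 ≈ 202.78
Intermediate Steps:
z = 4 (z = -1*(-4) = 4)
C(j, W) = -42 + j
√(x + C(z, 41)) = √(41157 + (-42 + 4)) = √(41157 - 38) = √41119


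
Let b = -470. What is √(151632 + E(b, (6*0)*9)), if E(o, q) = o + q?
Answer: √151162 ≈ 388.80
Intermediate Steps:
√(151632 + E(b, (6*0)*9)) = √(151632 + (-470 + (6*0)*9)) = √(151632 + (-470 + 0*9)) = √(151632 + (-470 + 0)) = √(151632 - 470) = √151162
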